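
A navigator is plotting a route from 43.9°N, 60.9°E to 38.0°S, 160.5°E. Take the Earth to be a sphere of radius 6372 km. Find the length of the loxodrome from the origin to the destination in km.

Rhumb course C = atan2(Δλ, Δψ) with Δψ = ln[tan(π/4+φ₂/2)/tan(π/4+φ₁/2)] = -1.5725, Δλ = +1.7383 → C = 132.13°
d = R·|Δφ| / |cos C| = 6372·1.42942 / 0.67084 = 13578 km

13578 km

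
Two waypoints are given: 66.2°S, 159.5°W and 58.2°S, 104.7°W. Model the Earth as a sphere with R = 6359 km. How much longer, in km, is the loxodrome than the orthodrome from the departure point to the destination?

89 km

Great circle: cos σ = sin φ₁ sin φ₂ + cos φ₁ cos φ₂ cos Δλ,  σ = 0.4506 rad → d_gc = 2865.2 km
Rhumb line: Δψ = +0.3014, q = Δφ/Δψ = 0.4633, d_rh = R√(Δφ²+q²Δλ²) = 2954.2 km
Excess = 2954.2 − 2865.2 = 89.0 ≈ 89 km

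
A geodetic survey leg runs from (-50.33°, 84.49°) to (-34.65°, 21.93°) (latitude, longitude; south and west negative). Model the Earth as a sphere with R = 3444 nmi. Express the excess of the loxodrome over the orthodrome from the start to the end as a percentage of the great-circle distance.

Great circle: σ = 0.8235 rad → d_gc = Rσ = 2836.2 nmi
Rhumb: Δφ = +0.2737, Δλ = -1.0919, Δψ = +0.3743, q = Δφ/Δψ = 0.7312 → d_rh = R√(Δφ²+q²Δλ²) = 2906.6 nmi
Excess = (2906.6 − 2836.2) / 2836.2 = 70.4 / 2836.2 = 2.48% ≈ 2.5%

2.5%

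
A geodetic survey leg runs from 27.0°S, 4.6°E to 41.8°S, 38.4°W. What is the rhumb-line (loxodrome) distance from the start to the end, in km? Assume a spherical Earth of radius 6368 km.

4253 km

Δψ = ln[tan(π/4+φ₂/2)/tan(π/4+φ₁/2)] = -0.3148;  Δφ = -0.2583 rad,  Δλ = -0.7505 rad
q = Δφ/Δψ = 0.8206
d = R·√(Δφ² + q²Δλ²) = 6368·0.66786 = 4253 km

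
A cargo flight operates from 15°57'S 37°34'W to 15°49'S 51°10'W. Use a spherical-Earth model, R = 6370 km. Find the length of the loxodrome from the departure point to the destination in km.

1454 km

Δψ = ln[tan(π/4+φ₂/2)/tan(π/4+φ₁/2)] = +0.0024;  Δφ = +0.0023 rad,  Δλ = -0.2374 rad
q = Δφ/Δψ = 0.9618
d = R·√(Δφ² + q²Δλ²) = 6370·0.22831 = 1454 km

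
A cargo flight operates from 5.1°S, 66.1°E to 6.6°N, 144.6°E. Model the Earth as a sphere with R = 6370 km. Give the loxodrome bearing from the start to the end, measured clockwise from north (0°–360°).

Δψ = ln[tan(π/4+φ₂/2)/tan(π/4+φ₁/2)] = +0.2046
Δλ = +1.3701 rad (taken the short way round)
course = atan2(Δλ, Δψ) = 81.51°

81.5°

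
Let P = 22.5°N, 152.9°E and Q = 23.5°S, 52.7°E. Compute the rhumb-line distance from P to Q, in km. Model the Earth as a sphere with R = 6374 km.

Δψ = ln[tan(π/4+φ₂/2)/tan(π/4+φ₁/2)] = -0.8254;  Δφ = -0.8029 rad,  Δλ = -1.7488 rad
q = Δφ/Δψ = 0.9727
d = R·√(Δφ² + q²Δλ²) = 6374·1.88106 = 11990 km

11990 km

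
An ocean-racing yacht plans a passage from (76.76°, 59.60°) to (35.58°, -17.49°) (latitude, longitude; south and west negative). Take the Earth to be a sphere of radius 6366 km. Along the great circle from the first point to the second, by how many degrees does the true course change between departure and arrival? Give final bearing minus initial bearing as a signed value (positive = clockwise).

Initial bearing θ₁ = atan2(sin Δλ cos φ₂, cos φ₁ sin φ₂ − sin φ₁ cos φ₂ cos Δλ) = 266.85°
Final bearing θ₂ = (initial bearing from the destination back to the start) + 180° = 196.33°
Δθ = θ₂ − θ₁ = -70.5°

-70.5°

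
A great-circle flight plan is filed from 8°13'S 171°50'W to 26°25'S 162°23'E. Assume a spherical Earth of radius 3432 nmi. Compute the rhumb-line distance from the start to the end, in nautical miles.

Rhumb course C = atan2(Δλ, Δψ) with Δψ = ln[tan(π/4+φ₂/2)/tan(π/4+φ₁/2)] = -0.3344, Δλ = -0.4500 → C = 233.38°
d = R·|Δφ| / |cos C| = 3432·0.31765 / 0.59647 = 1828 nmi

1828 nmi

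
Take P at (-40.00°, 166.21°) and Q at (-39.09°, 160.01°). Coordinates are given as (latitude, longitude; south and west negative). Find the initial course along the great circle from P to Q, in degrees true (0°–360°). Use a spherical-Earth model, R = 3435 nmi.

278.8°

N = sin Δλ·cos φ₂ = -0.0838;  D = cos φ₁ sin φ₂ − sin φ₁ cos φ₂ cos Δλ = +0.0130
initial course = atan2(N, D) = 278.79°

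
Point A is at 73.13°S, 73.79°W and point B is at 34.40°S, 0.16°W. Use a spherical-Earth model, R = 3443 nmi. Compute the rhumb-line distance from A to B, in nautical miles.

Δψ = ln[tan(π/4+φ₂/2)/tan(π/4+φ₁/2)] = +1.2685;  Δφ = +0.6760 rad,  Δλ = +1.2851 rad
q = Δφ/Δψ = 0.5329
d = R·√(Δφ² + q²Δλ²) = 3443·0.96224 = 3313 nmi

3313 nmi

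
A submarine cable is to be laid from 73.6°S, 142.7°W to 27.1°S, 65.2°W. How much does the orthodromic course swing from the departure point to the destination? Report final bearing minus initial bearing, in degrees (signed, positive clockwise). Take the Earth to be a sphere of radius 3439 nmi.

At departure: θ₁ = atan2(sin Δλ cos φ₂, cos φ₁ sin φ₂ − sin φ₁ cos φ₂ cos Δλ) = 86.30°
At arrival: θ₂ = atan2(sin Δλ cos φ₁, −cos φ₂ sin φ₁ + sin φ₂ cos φ₁ cos Δλ) = 18.45°
Δθ = θ₂ − θ₁ = -67.8°

-67.8°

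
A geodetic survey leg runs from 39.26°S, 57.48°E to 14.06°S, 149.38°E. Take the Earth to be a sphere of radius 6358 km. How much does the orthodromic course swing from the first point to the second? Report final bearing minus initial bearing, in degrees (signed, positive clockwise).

-50.8°

Initial bearing θ₁ = atan2(sin Δλ cos φ₂, cos φ₁ sin φ₂ − sin φ₁ cos φ₂ cos Δλ) = 102.13°
Final bearing θ₂ = (initial bearing from the destination back to the start) + 180° = 51.29°
Δθ = θ₂ − θ₁ = -50.8°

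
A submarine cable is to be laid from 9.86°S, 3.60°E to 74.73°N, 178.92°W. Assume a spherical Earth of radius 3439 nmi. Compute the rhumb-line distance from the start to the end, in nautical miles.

8815 nmi

Rhumb course C = atan2(Δλ, Δψ) with Δψ = ln[tan(π/4+φ₂/2)/tan(π/4+φ₁/2)] = +2.1825, Δλ = +3.0976 → C = 54.83°
d = R·|Δφ| / |cos C| = 3439·1.47637 / 0.57597 = 8815 nmi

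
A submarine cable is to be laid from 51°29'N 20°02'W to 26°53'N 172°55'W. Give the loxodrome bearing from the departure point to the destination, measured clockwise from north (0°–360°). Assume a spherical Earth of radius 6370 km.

Meridional parts: M(φ₁)=+1.0516, M(φ₂)=+0.4874 → ΔM = -0.5642;  Δλ = -2.6683 rad
tan C = Δλ / ΔM = +4.7297 → C = 258.06°

258.1°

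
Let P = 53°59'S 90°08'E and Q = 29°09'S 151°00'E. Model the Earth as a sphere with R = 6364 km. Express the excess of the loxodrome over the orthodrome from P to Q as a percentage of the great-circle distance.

Great circle: σ = 0.8711 rad → d_gc = Rσ = 5543.5 km
Rhumb: Δφ = +0.4334, Δλ = +1.0623, Δψ = +0.5914, q = Δφ/Δψ = 0.7328 → d_rh = R√(Δφ²+q²Δλ²) = 5670.5 km
Excess = (5670.5 − 5543.5) / 5543.5 = 127.0 / 5543.5 = 2.29% ≈ 2.3%

2.3%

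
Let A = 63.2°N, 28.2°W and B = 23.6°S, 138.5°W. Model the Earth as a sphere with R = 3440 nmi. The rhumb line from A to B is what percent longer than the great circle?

4.1%

Great circle: σ = 2.0952 rad → d_gc = Rσ = 7207.5 nmi
Rhumb: Δφ = -1.5149, Δλ = -1.9251, Δψ = -1.8586, q = Δφ/Δψ = 0.8151 → d_rh = R√(Δφ²+q²Δλ²) = 7503.1 nmi
Excess = (7503.1 − 7207.5) / 7207.5 = 295.6 / 7207.5 = 4.10% ≈ 4.1%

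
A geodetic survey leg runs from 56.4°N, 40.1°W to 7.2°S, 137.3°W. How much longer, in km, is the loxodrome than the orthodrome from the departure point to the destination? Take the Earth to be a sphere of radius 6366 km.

380 km

Great circle: cos σ = sin φ₁ sin φ₂ + cos φ₁ cos φ₂ cos Δλ,  σ = 1.7449 rad → d_gc = 11107.9 km
Rhumb line: Δψ = -1.3236, q = Δφ/Δψ = 0.8386, d_rh = R√(Δφ²+q²Δλ²) = 11487.6 km
Excess = 11487.6 − 11107.9 = 379.7 ≈ 380 km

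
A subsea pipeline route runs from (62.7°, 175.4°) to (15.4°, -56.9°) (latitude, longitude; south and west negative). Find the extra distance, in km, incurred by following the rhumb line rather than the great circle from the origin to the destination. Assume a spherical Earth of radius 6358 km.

1294 km

Great circle: cos σ = sin φ₁ sin φ₂ + cos φ₁ cos φ₂ cos Δλ,  σ = 1.6052 rad → d_gc = 10206.1 km
Rhumb line: Δψ = -1.1432, q = Δφ/Δψ = 0.7221, d_rh = R√(Δφ²+q²Δλ²) = 11500.4 km
Excess = 11500.4 − 10206.1 = 1294.3 ≈ 1294 km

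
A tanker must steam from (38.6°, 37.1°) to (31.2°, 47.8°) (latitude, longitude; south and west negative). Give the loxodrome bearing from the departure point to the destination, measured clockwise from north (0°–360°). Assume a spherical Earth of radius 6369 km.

Meridional parts: M(φ₁)=+0.7313, M(φ₂)=+0.5736 → ΔM = -0.1577;  Δλ = +0.1868 rad
tan C = Δλ / ΔM = -1.1843 → C = 130.18°

130.2°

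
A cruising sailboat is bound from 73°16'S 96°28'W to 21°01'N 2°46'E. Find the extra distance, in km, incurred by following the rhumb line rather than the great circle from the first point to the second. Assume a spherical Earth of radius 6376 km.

Great circle: cos σ = sin φ₁ sin φ₂ + cos φ₁ cos φ₂ cos Δλ,  σ = 1.9677 rad → d_gc = 12546.1 km
Rhumb line: Δψ = +2.2922, q = Δφ/Δψ = 0.7179, d_rh = R√(Δφ²+q²Δλ²) = 13150.4 km
Excess = 13150.4 − 12546.1 = 604.3 ≈ 604 km

604 km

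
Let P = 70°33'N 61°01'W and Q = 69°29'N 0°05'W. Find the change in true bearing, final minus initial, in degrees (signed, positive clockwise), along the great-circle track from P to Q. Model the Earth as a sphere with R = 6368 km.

+57.9°

Initial bearing θ₁ = atan2(sin Δλ cos φ₂, cos φ₁ sin φ₂ − sin φ₁ cos φ₂ cos Δλ) = 63.71°
Final bearing θ₂ = (initial bearing from the destination back to the start) + 180° = 121.59°
Δθ = θ₂ − θ₁ = +57.9°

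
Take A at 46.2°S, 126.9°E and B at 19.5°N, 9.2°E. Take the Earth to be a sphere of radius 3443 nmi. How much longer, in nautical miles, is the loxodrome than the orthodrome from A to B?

168 nmi

Great circle: cos σ = sin φ₁ sin φ₂ + cos φ₁ cos φ₂ cos Δλ,  σ = 2.1462 rad → d_gc = 7389.5 nmi
Rhumb line: Δψ = +1.2584, q = Δφ/Δψ = 0.9112, d_rh = R√(Δφ²+q²Δλ²) = 7557.9 nmi
Excess = 7557.9 − 7389.5 = 168.4 ≈ 168 nmi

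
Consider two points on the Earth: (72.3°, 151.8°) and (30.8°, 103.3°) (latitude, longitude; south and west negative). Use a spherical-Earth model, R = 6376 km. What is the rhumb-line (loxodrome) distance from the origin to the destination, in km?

5518 km

Rhumb course C = atan2(Δλ, Δψ) with Δψ = ln[tan(π/4+φ₂/2)/tan(π/4+φ₁/2)] = -1.2943, Δλ = -0.8465 → C = 213.18°
d = R·|Δφ| / |cos C| = 6376·0.72431 / 0.83691 = 5518 km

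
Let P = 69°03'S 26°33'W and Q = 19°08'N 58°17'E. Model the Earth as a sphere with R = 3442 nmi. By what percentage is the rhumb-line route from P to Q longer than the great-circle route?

3.0%

Great circle: σ = 1.8501 rad → d_gc = Rσ = 6368.0 nmi
Rhumb: Δφ = +1.5391, Δλ = +1.4806, Δψ = +2.0283, q = Δφ/Δψ = 0.7588 → d_rh = R√(Δφ²+q²Δλ²) = 6558.8 nmi
Excess = (6558.8 − 6368.0) / 6368.0 = 190.8 / 6368.0 = 3.00% ≈ 3.0%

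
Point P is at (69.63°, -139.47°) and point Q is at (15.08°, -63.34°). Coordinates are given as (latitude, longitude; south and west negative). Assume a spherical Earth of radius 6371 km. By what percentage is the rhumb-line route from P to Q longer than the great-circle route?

Great circle: σ = 1.2403 rad → d_gc = Rσ = 7902.3 km
Rhumb: Δφ = -0.9521, Δλ = +1.3287, Δψ = -1.4504, q = Δφ/Δψ = 0.6564 → d_rh = R√(Δφ²+q²Δλ²) = 8226.2 km
Excess = (8226.2 − 7902.3) / 7902.3 = 323.9 / 7902.3 = 4.10% ≈ 4.1%

4.1%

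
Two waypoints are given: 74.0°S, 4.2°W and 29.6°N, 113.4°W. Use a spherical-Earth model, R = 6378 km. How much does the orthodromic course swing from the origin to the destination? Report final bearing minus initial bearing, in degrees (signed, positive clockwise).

+81.4°

Initial bearing θ₁ = atan2(sin Δλ cos φ₂, cos φ₁ sin φ₂ − sin φ₁ cos φ₂ cos Δλ) = 260.41°
Final bearing θ₂ = (initial bearing from the destination back to the start) + 180° = 341.79°
Δθ = θ₂ − θ₁ = +81.4°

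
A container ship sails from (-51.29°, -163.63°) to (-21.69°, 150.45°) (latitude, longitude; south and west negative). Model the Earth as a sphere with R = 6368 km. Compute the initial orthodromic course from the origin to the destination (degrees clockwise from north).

θ = atan2( sin Δλ·cos φ₂ ,  cos φ₁ sin φ₂ − sin φ₁ cos φ₂ cos Δλ )
  = atan2(-0.6675, +0.2733) = 292.26°

292.3°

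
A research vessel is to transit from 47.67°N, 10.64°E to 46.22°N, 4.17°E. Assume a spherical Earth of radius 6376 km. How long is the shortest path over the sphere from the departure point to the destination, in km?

517 km

Haversine: a = sin²(Δφ/2)+cos φ₁ cos φ₂ sin²(Δλ/2) = 0.00164;  σ = 2·atan2(√a,√(1−a))
σ = 4.647° → d = Rσ = 6376·0.08111 = 517 km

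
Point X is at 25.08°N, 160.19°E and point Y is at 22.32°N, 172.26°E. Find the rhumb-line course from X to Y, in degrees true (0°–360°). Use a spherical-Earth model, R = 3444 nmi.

Δψ = ln[tan(π/4+φ₂/2)/tan(π/4+φ₁/2)] = -0.0526
Δλ = +0.2107 rad (taken the short way round)
course = atan2(Δλ, Δψ) = 104.02°

104.0°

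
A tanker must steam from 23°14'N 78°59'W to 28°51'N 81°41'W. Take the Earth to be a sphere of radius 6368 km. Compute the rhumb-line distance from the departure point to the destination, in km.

680 km

Rhumb course C = atan2(Δλ, Δψ) with Δψ = ln[tan(π/4+φ₂/2)/tan(π/4+φ₁/2)] = +0.1092, Δλ = -0.0471 → C = 336.65°
d = R·|Δφ| / |cos C| = 6368·0.09803 / 0.91812 = 680 km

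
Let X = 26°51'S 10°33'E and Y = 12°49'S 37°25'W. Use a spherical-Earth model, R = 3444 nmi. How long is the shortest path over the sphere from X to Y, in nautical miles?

cos σ = sin φ₁ sin φ₂ + cos φ₁ cos φ₂ cos Δλ
      = sin(-26.85°)sin(-12.82°) + cos(-26.85°)cos(-12.82°)cos(-47.97°) = 0.6827
σ = 46.946° → d = Rσ = 3444·0.81936 = 2822 nmi

2822 nmi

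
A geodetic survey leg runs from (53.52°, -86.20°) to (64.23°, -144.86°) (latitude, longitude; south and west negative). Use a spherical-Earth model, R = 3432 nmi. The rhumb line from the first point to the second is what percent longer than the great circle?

Great circle: σ = 0.5384 rad → d_gc = Rσ = 1847.7 nmi
Rhumb: Δφ = +0.1869, Δλ = -1.0238, Δψ = +0.3651, q = Δφ/Δψ = 0.5120 → d_rh = R√(Δφ²+q²Δλ²) = 1909.9 nmi
Excess = (1909.9 − 1847.7) / 1847.7 = 62.2 / 1847.7 = 3.37% ≈ 3.4%

3.4%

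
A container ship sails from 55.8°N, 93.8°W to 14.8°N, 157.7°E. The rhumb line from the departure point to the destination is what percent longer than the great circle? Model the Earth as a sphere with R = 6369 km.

Great circle: σ = 1.5319 rad → d_gc = Rσ = 9757.0 km
Rhumb: Δφ = -0.7156, Δλ = -1.8937, Δψ = -0.9176, q = Δφ/Δψ = 0.7798 → d_rh = R√(Δφ²+q²Δλ²) = 10451.7 km
Excess = (10451.7 − 9757.0) / 9757.0 = 694.7 / 9757.0 = 7.12% ≈ 7.1%

7.1%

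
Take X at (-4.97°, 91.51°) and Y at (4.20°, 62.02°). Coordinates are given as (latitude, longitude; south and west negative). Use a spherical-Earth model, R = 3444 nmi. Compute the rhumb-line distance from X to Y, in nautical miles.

1854 nmi

Rhumb course C = atan2(Δλ, Δψ) with Δψ = ln[tan(π/4+φ₂/2)/tan(π/4+φ₁/2)] = +0.1602, Δλ = -0.5147 → C = 287.29°
d = R·|Δφ| / |cos C| = 3444·0.16005 / 0.29722 = 1854 nmi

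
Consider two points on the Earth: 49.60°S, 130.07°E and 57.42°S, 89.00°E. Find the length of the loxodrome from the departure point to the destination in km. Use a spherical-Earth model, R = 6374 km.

2844 km

Rhumb course C = atan2(Δλ, Δψ) with Δψ = ln[tan(π/4+φ₂/2)/tan(π/4+φ₁/2)] = -0.2303, Δλ = -0.7168 → C = 252.19°
d = R·|Δφ| / |cos C| = 6374·0.13648 / 0.30594 = 2844 km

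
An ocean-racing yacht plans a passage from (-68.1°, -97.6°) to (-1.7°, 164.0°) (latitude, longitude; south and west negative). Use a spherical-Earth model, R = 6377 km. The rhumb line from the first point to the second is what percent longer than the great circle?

6.0%

Great circle: σ = 1.5977 rad → d_gc = Rσ = 10188.8 km
Rhumb: Δφ = +1.1589, Δλ = -1.7174, Δψ = +1.6129, q = Δφ/Δψ = 0.7185 → d_rh = R√(Δφ²+q²Δλ²) = 10795.2 km
Excess = (10795.2 − 10188.8) / 10188.8 = 606.4 / 10188.8 = 5.952% ≈ 6.0%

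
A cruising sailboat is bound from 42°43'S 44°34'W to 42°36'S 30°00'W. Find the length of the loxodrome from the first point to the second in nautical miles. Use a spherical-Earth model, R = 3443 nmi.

Δψ = ln[tan(π/4+φ₂/2)/tan(π/4+φ₁/2)] = +0.0028;  Δφ = +0.0020 rad,  Δλ = +0.2542 rad
q = Δφ/Δψ = 0.7354
d = R·√(Δφ² + q²Δλ²) = 3443·0.18698 = 644 nmi

644 nmi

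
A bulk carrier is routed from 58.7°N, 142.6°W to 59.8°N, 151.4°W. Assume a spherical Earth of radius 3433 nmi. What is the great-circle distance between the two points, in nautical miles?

Haversine: a = sin²(Δφ/2)+cos φ₁ cos φ₂ sin²(Δλ/2) = 0.00163;  σ = 2·atan2(√a,√(1−a))
σ = 4.628° → d = Rσ = 3433·0.08078 = 277 nmi

277 nmi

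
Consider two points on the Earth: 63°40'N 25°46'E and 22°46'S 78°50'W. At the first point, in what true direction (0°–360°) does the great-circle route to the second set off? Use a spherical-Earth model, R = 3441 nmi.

272.4°

θ = atan2( sin Δλ·cos φ₂ ,  cos φ₁ sin φ₂ − sin φ₁ cos φ₂ cos Δλ )
  = atan2(-0.8923, +0.0366) = 272.35°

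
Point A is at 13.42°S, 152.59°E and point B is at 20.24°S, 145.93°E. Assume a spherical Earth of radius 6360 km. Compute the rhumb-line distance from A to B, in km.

Δψ = ln[tan(π/4+φ₂/2)/tan(π/4+φ₁/2)] = -0.1244;  Δφ = -0.1190 rad,  Δλ = -0.1162 rad
q = Δφ/Δψ = 0.9565
d = R·√(Δφ² + q²Δλ²) = 6360·0.16288 = 1036 km

1036 km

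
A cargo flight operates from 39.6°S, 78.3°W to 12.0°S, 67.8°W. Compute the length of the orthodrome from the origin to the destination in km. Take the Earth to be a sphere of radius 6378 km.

cos σ = sin φ₁ sin φ₂ + cos φ₁ cos φ₂ cos Δλ
      = sin(-39.60°)sin(-12.00°) + cos(-39.60°)cos(-12.00°)cos(10.50°) = 0.8736
σ = 29.122° → d = Rσ = 6378·0.50828 = 3242 km

3242 km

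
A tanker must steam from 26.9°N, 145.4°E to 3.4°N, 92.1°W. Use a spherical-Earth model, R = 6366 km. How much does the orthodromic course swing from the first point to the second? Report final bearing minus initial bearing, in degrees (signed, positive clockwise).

Initial bearing θ₁ = atan2(sin Δλ cos φ₂, cos φ₁ sin φ₂ − sin φ₁ cos φ₂ cos Δλ) = 70.66°
Final bearing θ₂ = (initial bearing from the destination back to the start) + 180° = 122.55°
Δθ = θ₂ − θ₁ = +51.9°

+51.9°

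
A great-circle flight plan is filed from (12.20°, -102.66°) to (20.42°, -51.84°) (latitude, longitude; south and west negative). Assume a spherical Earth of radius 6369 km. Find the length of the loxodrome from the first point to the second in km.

5493 km

Rhumb course C = atan2(Δλ, Δψ) with Δψ = ln[tan(π/4+φ₂/2)/tan(π/4+φ₁/2)] = +0.1496, Δλ = +0.8870 → C = 80.42°
d = R·|Δφ| / |cos C| = 6369·0.14347 / 0.16635 = 5493 km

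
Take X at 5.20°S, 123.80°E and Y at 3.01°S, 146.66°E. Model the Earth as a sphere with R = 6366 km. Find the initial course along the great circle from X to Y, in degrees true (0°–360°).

N = sin Δλ·cos φ₂ = +0.3879;  D = cos φ₁ sin φ₂ − sin φ₁ cos φ₂ cos Δλ = +0.0311
initial course = atan2(N, D) = 85.42°

85.4°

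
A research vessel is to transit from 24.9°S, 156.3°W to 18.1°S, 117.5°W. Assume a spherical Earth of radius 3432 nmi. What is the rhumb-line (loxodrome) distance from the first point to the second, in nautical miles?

2199 nmi

Rhumb course C = atan2(Δλ, Δψ) with Δψ = ln[tan(π/4+φ₂/2)/tan(π/4+φ₁/2)] = +0.1277, Δλ = +0.6772 → C = 79.32°
d = R·|Δφ| / |cos C| = 3432·0.11868 / 0.18525 = 2199 nmi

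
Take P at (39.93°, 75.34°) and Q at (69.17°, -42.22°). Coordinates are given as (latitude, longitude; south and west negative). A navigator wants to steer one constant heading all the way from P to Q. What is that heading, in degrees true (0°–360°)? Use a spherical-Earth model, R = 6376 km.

294.4°

Meridional parts: M(φ₁)=+0.7613, M(φ₂)=+1.6939 → ΔM = +0.9326;  Δλ = -2.0518 rad
tan C = Δλ / ΔM = -2.2002 → C = 294.44°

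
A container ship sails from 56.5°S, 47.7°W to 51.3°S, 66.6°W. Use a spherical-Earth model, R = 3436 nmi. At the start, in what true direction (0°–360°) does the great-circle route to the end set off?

287.2°

θ = atan2( sin Δλ·cos φ₂ ,  cos φ₁ sin φ₂ − sin φ₁ cos φ₂ cos Δλ )
  = atan2(-0.2025, +0.0625) = 287.16°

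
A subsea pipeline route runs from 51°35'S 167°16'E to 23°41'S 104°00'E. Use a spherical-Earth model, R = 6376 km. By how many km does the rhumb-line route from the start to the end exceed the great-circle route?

Great circle: cos σ = sin φ₁ sin φ₂ + cos φ₁ cos φ₂ cos Δλ,  σ = 0.9634 rad → d_gc = 6142.9 km
Rhumb line: Δψ = +0.6288, q = Δφ/Δψ = 0.7745, d_rh = R√(Δφ²+q²Δλ²) = 6274.6 km
Excess = 6274.6 − 6142.9 = 131.7 ≈ 132 km

132 km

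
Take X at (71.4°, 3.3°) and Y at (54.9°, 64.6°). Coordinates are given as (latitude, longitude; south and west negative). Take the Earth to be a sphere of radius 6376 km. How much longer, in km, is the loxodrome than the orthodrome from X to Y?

134 km

Great circle: cos σ = sin φ₁ sin φ₂ + cos φ₁ cos φ₂ cos Δλ,  σ = 0.5286 rad → d_gc = 3370.6 km
Rhumb line: Δψ = -0.6582, q = Δφ/Δψ = 0.4375, d_rh = R√(Δφ²+q²Δλ²) = 3504.3 km
Excess = 3504.3 − 3370.6 = 133.7 ≈ 134 km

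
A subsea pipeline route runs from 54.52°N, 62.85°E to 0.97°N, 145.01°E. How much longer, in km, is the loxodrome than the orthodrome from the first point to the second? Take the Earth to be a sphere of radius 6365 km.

244 km

Great circle: cos σ = sin φ₁ sin φ₂ + cos φ₁ cos φ₂ cos Δλ,  σ = 1.4777 rad → d_gc = 9405.7 km
Rhumb line: Δψ = -1.1228, q = Δφ/Δψ = 0.8324, d_rh = R√(Δφ²+q²Δλ²) = 9649.5 km
Excess = 9649.5 − 9405.7 = 243.8 ≈ 244 km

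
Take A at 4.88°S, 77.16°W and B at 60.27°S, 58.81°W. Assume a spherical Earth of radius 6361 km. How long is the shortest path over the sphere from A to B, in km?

cos σ = sin φ₁ sin φ₂ + cos φ₁ cos φ₂ cos Δλ
      = sin(-4.88°)sin(-60.27°) + cos(-4.88°)cos(-60.27°)cos(18.35°) = 0.5429
σ = 57.121° → d = Rσ = 6361·0.99695 = 6342 km

6342 km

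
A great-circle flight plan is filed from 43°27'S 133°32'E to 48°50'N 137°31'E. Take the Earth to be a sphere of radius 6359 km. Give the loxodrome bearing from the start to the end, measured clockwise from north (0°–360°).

2.2°

Δψ = ln[tan(π/4+φ₂/2)/tan(π/4+φ₁/2)] = +1.8230
Δλ = +0.0695 rad (taken the short way round)
course = atan2(Δλ, Δψ) = 2.18°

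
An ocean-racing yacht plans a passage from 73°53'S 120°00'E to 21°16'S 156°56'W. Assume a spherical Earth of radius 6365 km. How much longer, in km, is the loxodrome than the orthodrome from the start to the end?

Great circle: cos σ = sin φ₁ sin φ₂ + cos φ₁ cos φ₂ cos Δλ,  σ = 1.1813 rad → d_gc = 7519.25 km
Rhumb line: Δψ = +1.5749, q = Δφ/Δψ = 0.5831, d_rh = R√(Δφ²+q²Δλ²) = 7944.81 km
Excess = 7944.81 − 7519.25 = 425.56 ≈ 426 km

426 km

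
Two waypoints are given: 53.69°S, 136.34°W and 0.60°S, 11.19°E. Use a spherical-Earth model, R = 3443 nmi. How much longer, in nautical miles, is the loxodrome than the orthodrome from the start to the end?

Great circle: cos σ = sin φ₁ sin φ₂ + cos φ₁ cos φ₂ cos Δλ,  σ = 2.0842 rad → d_gc = 7175.8 nmi
Rhumb line: Δψ = +1.1045, q = Δφ/Δψ = 0.8389, d_rh = R√(Δφ²+q²Δλ²) = 8092.5 nmi
Excess = 8092.5 − 7175.8 = 916.7 ≈ 917 nmi

917 nmi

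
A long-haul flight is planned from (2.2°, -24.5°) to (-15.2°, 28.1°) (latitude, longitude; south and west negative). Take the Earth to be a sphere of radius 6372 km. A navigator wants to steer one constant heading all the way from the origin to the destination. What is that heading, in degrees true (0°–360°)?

108.5°

Meridional parts: M(φ₁)=+0.0384, M(φ₂)=-0.2685 → ΔM = -0.3069;  Δλ = +0.9180 rad
tan C = Δλ / ΔM = -2.9917 → C = 108.48°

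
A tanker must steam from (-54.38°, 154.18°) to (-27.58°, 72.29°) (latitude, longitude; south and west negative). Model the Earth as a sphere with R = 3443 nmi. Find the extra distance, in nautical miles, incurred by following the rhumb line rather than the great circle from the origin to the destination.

Great circle: cos σ = sin φ₁ sin φ₂ + cos φ₁ cos φ₂ cos Δλ,  σ = 1.1049 rad → d_gc = 3804.3 nmi
Rhumb line: Δψ = +0.6344, q = Δφ/Δψ = 0.7373, d_rh = R√(Δφ²+q²Δλ²) = 3969.5 nmi
Excess = 3969.5 − 3804.3 = 165.2 ≈ 165 nmi

165 nmi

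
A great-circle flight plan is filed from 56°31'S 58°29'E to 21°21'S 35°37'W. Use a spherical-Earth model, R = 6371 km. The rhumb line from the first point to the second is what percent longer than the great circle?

5.7%

Great circle: σ = 1.3006 rad → d_gc = Rσ = 8286.2 km
Rhumb: Δφ = +0.6138, Δλ = -1.6424, Δψ = +0.8197, q = Δφ/Δψ = 0.7488 → d_rh = R√(Δφ²+q²Δλ²) = 8756.2 km
Excess = (8756.2 − 8286.2) / 8286.2 = 470.0 / 8286.2 = 5.67% ≈ 5.7%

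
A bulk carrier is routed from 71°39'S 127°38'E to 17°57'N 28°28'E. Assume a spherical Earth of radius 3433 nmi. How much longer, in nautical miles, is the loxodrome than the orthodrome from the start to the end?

Great circle: cos σ = sin φ₁ sin φ₂ + cos φ₁ cos φ₂ cos Δλ,  σ = 1.9180 rad → d_gc = 6584.3 nmi
Rhumb line: Δψ = +2.1417, q = Δφ/Δψ = 0.7302, d_rh = R√(Δφ²+q²Δλ²) = 6902.5 nmi
Excess = 6902.5 − 6584.3 = 318.2 ≈ 318 nmi

318 nmi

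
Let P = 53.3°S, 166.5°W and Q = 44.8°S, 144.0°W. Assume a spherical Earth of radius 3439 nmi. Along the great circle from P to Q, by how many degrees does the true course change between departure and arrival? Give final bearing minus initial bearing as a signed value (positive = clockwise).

-17.1°

At departure: θ₁ = atan2(sin Δλ cos φ₂, cos φ₁ sin φ₂ − sin φ₁ cos φ₂ cos Δλ) = 68.95°
At arrival: θ₂ = atan2(sin Δλ cos φ₁, −cos φ₂ sin φ₁ + sin φ₂ cos φ₁ cos Δλ) = 51.82°
Δθ = θ₂ − θ₁ = -17.1°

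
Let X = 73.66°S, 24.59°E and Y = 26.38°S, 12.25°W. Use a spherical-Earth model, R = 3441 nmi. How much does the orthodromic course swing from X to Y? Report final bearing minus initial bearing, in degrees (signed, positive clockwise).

+31.1°

Initial bearing θ₁ = atan2(sin Δλ cos φ₂, cos φ₁ sin φ₂ − sin φ₁ cos φ₂ cos Δλ) = 316.35°
Final bearing θ₂ = (initial bearing from the destination back to the start) + 180° = 347.48°
Δθ = θ₂ − θ₁ = +31.1°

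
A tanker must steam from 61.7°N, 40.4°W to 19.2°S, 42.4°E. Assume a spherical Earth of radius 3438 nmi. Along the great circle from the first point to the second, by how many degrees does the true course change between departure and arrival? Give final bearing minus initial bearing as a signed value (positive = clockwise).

At departure: θ₁ = atan2(sin Δλ cos φ₂, cos φ₁ sin φ₂ − sin φ₁ cos φ₂ cos Δλ) = 105.52°
At arrival: θ₂ = atan2(sin Δλ cos φ₁, −cos φ₂ sin φ₁ + sin φ₂ cos φ₁ cos Δλ) = 151.07°
Δθ = θ₂ − θ₁ = +45.6°

+45.6°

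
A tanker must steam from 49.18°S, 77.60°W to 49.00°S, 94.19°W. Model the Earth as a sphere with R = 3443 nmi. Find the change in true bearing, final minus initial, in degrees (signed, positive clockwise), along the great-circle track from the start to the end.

+12.6°

At departure: θ₁ = atan2(sin Δλ cos φ₂, cos φ₁ sin φ₂ − sin φ₁ cos φ₂ cos Δλ) = 264.65°
At arrival: θ₂ = atan2(sin Δλ cos φ₁, −cos φ₂ sin φ₁ + sin φ₂ cos φ₁ cos Δλ) = 277.23°
Δθ = θ₂ − θ₁ = +12.6°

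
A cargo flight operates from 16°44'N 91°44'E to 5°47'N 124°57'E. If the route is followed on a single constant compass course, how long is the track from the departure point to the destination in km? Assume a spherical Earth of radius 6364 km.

3812 km

Δψ = ln[tan(π/4+φ₂/2)/tan(π/4+φ₁/2)] = -0.1952;  Δφ = -0.1911 rad,  Δλ = +0.5797 rad
q = Δφ/Δψ = 0.9791
d = R·√(Δφ² + q²Δλ²) = 6364·0.59896 = 3812 km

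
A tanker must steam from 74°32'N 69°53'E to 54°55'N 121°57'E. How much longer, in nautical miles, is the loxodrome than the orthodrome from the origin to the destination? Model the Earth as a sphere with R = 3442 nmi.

Great circle: cos σ = sin φ₁ sin φ₂ + cos φ₁ cos φ₂ cos Δλ,  σ = 0.4888 rad → d_gc = 1682.4 nmi
Rhumb line: Δψ = -0.8449, q = Δφ/Δψ = 0.4052, d_rh = R√(Δφ²+q²Δλ²) = 1730.7 nmi
Excess = 1730.7 − 1682.4 = 48.3 ≈ 48 nmi

48 nmi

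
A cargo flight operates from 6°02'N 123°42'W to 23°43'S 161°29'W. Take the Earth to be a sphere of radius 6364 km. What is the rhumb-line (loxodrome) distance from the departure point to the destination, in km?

5264 km

Rhumb course C = atan2(Δλ, Δψ) with Δψ = ln[tan(π/4+φ₂/2)/tan(π/4+φ₁/2)] = -0.5318, Δλ = -0.6594 → C = 231.12°
d = R·|Δφ| / |cos C| = 6364·0.51924 / 0.62773 = 5264 km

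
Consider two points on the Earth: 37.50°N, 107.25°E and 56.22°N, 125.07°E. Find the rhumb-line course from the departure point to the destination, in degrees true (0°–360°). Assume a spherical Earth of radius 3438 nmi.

Meridional parts: M(φ₁)=+0.7070, M(φ₂)=+1.1919 → ΔM = +0.4850;  Δλ = +0.3110 rad
tan C = Δλ / ΔM = +0.6413 → C = 32.67°

32.7°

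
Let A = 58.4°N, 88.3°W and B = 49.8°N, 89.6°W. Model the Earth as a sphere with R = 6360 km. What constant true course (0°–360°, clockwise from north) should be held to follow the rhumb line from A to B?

185.0°

Meridional parts: M(φ₁)=+1.2624, M(φ₂)=+1.0053 → ΔM = -0.2571;  Δλ = -0.0227 rad
tan C = Δλ / ΔM = +0.0882 → C = 185.04°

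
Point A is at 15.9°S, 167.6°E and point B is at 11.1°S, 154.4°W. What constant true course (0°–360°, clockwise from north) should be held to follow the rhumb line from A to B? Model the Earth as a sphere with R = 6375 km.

Meridional parts: M(φ₁)=-0.2811, M(φ₂)=-0.1950 → ΔM = +0.0862;  Δλ = +0.6632 rad
tan C = Δλ / ΔM = +7.6954 → C = 82.60°

82.6°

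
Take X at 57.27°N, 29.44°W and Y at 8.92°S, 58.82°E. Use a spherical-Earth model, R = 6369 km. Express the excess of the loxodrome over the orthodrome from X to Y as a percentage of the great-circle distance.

2.7%

Great circle: σ = 1.6853 rad → d_gc = Rσ = 10733.4 km
Rhumb: Δφ = -1.1552, Δλ = +1.5404, Δψ = -1.3817, q = Δφ/Δψ = 0.8361 → d_rh = R√(Δφ²+q²Δλ²) = 11019.3 km
Excess = (11019.3 − 10733.4) / 10733.4 = 285.9 / 10733.4 = 2.66% ≈ 2.7%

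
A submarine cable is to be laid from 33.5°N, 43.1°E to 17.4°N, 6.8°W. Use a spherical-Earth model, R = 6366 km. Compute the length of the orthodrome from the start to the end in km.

Haversine: a = sin²(Δφ/2)+cos φ₁ cos φ₂ sin²(Δλ/2) = 0.16120;  σ = 2·atan2(√a,√(1−a))
σ = 47.344° → d = Rσ = 6366·0.82630 = 5260 km

5260 km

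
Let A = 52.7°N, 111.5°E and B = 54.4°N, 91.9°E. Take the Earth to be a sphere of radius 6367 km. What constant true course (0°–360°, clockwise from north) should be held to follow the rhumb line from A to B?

278.3°

Meridional parts: M(φ₁)=+1.0862, M(φ₂)=+1.1361 → ΔM = +0.0499;  Δλ = -0.3421 rad
tan C = Δλ / ΔM = -6.8487 → C = 278.31°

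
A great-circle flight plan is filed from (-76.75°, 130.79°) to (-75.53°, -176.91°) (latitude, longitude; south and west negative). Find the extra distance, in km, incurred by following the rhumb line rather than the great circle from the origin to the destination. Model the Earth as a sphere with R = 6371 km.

Great circle: cos σ = sin φ₁ sin φ₂ + cos φ₁ cos φ₂ cos Δλ,  σ = 0.2124 rad → d_gc = 1353.28 km
Rhumb line: Δψ = +0.0889, q = Δφ/Δψ = 0.2394, d_rh = R√(Δφ²+q²Δλ²) = 1398.81 km
Excess = 1398.81 − 1353.28 = 45.53 ≈ 46 km

46 km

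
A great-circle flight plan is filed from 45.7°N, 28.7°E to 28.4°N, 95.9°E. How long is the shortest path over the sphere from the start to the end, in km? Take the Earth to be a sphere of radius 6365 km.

6072 km

Haversine: a = sin²(Δφ/2)+cos φ₁ cos φ₂ sin²(Δλ/2) = 0.21076;  σ = 2·atan2(√a,√(1−a))
σ = 54.657° → d = Rσ = 6365·0.95394 = 6072 km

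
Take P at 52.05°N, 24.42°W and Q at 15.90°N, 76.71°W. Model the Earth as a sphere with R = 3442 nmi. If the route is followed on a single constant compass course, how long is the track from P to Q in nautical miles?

3327 nmi

Δψ = ln[tan(π/4+φ₂/2)/tan(π/4+φ₁/2)] = -0.7864;  Δφ = -0.6309 rad,  Δλ = -0.9126 rad
q = Δφ/Δψ = 0.8023
d = R·√(Δφ² + q²Δλ²) = 3442·0.96652 = 3327 nmi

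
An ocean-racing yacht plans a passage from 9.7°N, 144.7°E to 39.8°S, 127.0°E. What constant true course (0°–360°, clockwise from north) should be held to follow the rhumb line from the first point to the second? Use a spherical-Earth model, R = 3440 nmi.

Meridional parts: M(φ₁)=+0.1701, M(φ₂)=-0.7584 → ΔM = -0.9285;  Δλ = -0.3089 rad
tan C = Δλ / ΔM = +0.3327 → C = 198.40°

198.4°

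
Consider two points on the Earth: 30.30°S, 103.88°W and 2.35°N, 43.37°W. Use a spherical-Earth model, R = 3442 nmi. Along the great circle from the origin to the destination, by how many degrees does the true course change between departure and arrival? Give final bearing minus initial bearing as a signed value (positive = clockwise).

Initial bearing θ₁ = atan2(sin Δλ cos φ₂, cos φ₁ sin φ₂ − sin φ₁ cos φ₂ cos Δλ) = 71.94°
Final bearing θ₂ = (initial bearing from the destination back to the start) + 180° = 55.24°
Δθ = θ₂ − θ₁ = -16.7°

-16.7°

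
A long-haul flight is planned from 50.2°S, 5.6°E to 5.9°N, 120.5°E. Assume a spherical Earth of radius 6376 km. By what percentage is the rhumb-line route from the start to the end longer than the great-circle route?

Great circle: σ = 1.9252 rad → d_gc = Rσ = 12275.2 km
Rhumb: Δφ = +0.9791, Δλ = +2.0054, Δψ = +1.1193, q = Δφ/Δψ = 0.8748 → d_rh = R√(Δφ²+q²Δλ²) = 12809.5 km
Excess = (12809.5 − 12275.2) / 12275.2 = 534.3 / 12275.2 = 4.353% ≈ 4.4%

4.4%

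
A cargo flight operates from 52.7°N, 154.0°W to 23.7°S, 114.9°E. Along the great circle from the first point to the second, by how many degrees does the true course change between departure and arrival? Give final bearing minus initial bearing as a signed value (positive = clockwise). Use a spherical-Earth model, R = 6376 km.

-36.0°

Initial bearing θ₁ = atan2(sin Δλ cos φ₂, cos φ₁ sin φ₂ − sin φ₁ cos φ₂ cos Δλ) = 255.92°
Final bearing θ₂ = (initial bearing from the destination back to the start) + 180° = 219.94°
Δθ = θ₂ − θ₁ = -36.0°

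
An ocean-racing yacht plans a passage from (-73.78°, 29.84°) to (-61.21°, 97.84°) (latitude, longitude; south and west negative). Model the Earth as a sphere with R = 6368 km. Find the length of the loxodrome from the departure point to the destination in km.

3145 km

Rhumb course C = atan2(Δλ, Δψ) with Δψ = ln[tan(π/4+φ₂/2)/tan(π/4+φ₁/2)] = +0.5884, Δλ = +1.1868 → C = 63.63°
d = R·|Δφ| / |cos C| = 6368·0.21939 / 0.44420 = 3145 km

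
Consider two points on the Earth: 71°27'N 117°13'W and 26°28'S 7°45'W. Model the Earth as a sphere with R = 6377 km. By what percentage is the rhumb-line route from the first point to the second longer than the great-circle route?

Great circle: σ = 2.1146 rad → d_gc = Rσ = 13485.1 km
Rhumb: Δφ = -1.7090, Δλ = +1.9106, Δψ = -2.2914, q = Δφ/Δψ = 0.7458 → d_rh = R√(Δφ²+q²Δλ²) = 14189.3 km
Excess = (14189.3 − 13485.1) / 13485.1 = 704.2 / 13485.1 = 5.22% ≈ 5.2%

5.2%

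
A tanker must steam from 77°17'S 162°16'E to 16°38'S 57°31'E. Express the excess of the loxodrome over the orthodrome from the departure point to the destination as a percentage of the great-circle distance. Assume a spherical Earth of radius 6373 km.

9.4%

Great circle: σ = 1.3433 rad → d_gc = Rσ = 8560.9 km
Rhumb: Δφ = +1.0585, Δλ = -1.8282, Δψ = +1.8999, q = Δφ/Δψ = 0.5572 → d_rh = R√(Δφ²+q²Δλ²) = 9362.3 km
Excess = (9362.3 − 8560.9) / 8560.9 = 801.4 / 8560.9 = 9.36% ≈ 9.4%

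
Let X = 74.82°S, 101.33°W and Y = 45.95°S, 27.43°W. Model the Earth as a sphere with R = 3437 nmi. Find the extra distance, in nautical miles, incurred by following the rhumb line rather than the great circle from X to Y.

Great circle: cos σ = sin φ₁ sin φ₂ + cos φ₁ cos φ₂ cos Δλ,  σ = 0.7315 rad → d_gc = 2514.3 nmi
Rhumb line: Δψ = +1.1105, q = Δφ/Δψ = 0.4537, d_rh = R√(Δφ²+q²Δλ²) = 2654.3 nmi
Excess = 2654.3 − 2514.3 = 140.0 ≈ 140 nmi

140 nmi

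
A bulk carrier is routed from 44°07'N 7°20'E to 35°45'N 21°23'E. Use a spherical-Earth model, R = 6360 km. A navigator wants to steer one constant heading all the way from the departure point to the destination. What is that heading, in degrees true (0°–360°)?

Δψ = ln[tan(π/4+φ₂/2)/tan(π/4+φ₁/2)] = -0.1908
Δλ = +0.2452 rad (taken the short way round)
course = atan2(Δλ, Δψ) = 127.89°

127.9°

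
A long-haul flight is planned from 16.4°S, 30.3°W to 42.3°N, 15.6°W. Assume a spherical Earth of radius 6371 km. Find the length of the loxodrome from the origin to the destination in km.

6700 km

Rhumb course C = atan2(Δλ, Δψ) with Δψ = ln[tan(π/4+φ₂/2)/tan(π/4+φ₁/2)] = +1.1065, Δλ = +0.2566 → C = 13.05°
d = R·|Δφ| / |cos C| = 6371·1.02451 / 0.97415 = 6700 km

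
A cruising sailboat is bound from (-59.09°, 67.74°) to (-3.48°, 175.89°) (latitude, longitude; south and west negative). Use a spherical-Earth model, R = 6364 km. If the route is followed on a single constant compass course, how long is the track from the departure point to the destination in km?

11347 km

Δψ = ln[tan(π/4+φ₂/2)/tan(π/4+φ₁/2)] = +1.2248;  Δφ = +0.9706 rad,  Δλ = +1.8876 rad
q = Δφ/Δψ = 0.7924
d = R·√(Δφ² + q²Δλ²) = 6364·1.78304 = 11347 km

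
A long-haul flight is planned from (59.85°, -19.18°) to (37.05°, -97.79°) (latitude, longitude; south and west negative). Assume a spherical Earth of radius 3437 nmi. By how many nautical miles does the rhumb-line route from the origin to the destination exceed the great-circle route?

159 nmi

Great circle: cos σ = sin φ₁ sin φ₂ + cos φ₁ cos φ₂ cos Δλ,  σ = 0.9271 rad → d_gc = 3186.4 nmi
Rhumb line: Δψ = -0.6147, q = Δφ/Δψ = 0.6474, d_rh = R√(Δφ²+q²Δλ²) = 3345.3 nmi
Excess = 3345.3 − 3186.4 = 158.9 ≈ 159 nmi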